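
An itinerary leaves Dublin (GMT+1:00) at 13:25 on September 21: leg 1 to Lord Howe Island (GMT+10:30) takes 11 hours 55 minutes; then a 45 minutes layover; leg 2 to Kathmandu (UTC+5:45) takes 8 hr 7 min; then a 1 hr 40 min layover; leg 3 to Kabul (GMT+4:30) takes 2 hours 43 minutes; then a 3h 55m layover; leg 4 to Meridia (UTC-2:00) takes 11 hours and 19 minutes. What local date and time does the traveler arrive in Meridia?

02:49 on September 23

Convert departure to UTC: 13:25 − 1:00 = 12:25 UTC on Sep 21.
Add 11 hours 55 minutes leg 1 → 00:20 UTC (Sep 22).
Add 45 minutes layover in Lord Howe Island → 01:05 UTC.
Add 8 hours and 7 minutes leg 2 → 09:12 UTC.
Add 1 hour 40 minutes layover in Kathmandu → 10:52 UTC.
Add 2 hours and 43 minutes leg 3 → 13:35 UTC.
Add 3 hours and 55 minutes layover in Kabul → 17:30 UTC.
Add 11 hours and 19 minutes leg 4 → 04:49 UTC (Sep 23).
Meridia is UTC−2:00, so local arrival = 04:49 − 2:00 = 02:49 on Sep 23.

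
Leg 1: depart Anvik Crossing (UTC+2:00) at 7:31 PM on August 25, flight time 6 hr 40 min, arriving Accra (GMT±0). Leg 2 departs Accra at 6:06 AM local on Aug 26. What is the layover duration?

5 hours 55 minutes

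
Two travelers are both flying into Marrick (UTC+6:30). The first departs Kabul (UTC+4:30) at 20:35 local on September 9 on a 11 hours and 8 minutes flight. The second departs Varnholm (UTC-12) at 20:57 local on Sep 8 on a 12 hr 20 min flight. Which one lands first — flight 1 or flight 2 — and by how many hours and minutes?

Flight 1 in UTC: 20:35 − 4:30 = 16:05 on Sep 9.
+11 hours 8 minutes → arrive 03:13 UTC on Sep 10.
Flight 2 in UTC: 20:57 + 12:00 = 08:57 on Sep 9.
+12 hours 20 minutes → arrive 21:17 UTC on Sep 9.
Flight 2 lands earlier by 5 hours 56 minutes.

the second, by 5 hours 56 minutes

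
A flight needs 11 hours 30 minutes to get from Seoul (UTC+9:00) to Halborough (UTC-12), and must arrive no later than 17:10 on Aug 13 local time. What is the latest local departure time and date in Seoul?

Target arrival in UTC: 17:10 + 12:00 = 05:10 on Aug 14.
Subtract 11 hours and 30 minutes → departure 17:40 UTC on Aug 13.
Seoul is UTC+9:00: 17:40 + 9:00 = 02:40 on Aug 14.

02:40 on Aug 14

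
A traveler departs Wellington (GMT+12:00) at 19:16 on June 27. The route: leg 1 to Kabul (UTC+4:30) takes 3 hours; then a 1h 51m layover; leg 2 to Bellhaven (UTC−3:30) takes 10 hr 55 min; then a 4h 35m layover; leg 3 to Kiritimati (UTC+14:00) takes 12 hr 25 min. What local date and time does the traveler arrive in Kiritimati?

06:02 on June 29

Convert departure to UTC: 19:16 − 12:00 = 07:16 UTC on Jun 27.
Add 3 hours leg 1 → 10:16 UTC.
Add 1 hour and 51 minutes layover in Kabul → 12:07 UTC.
Add 10 hours and 55 minutes leg 2 → 23:02 UTC.
Add 4 hours and 35 minutes layover in Bellhaven → 03:37 UTC (Jun 28).
Add 12 hours and 25 minutes leg 3 → 16:02 UTC.
Kiritimati is UTC+14:00, so local arrival = 16:02 + 14:00 = 06:02 on Jun 29.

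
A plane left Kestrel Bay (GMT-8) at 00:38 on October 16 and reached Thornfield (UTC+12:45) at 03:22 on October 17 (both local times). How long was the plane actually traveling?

5 hours 59 minutes

Departure in UTC: 00:38 + 8:00 = 08:38 on Oct 16.
Arrival in UTC: 03:22 − 12:45 = 14:37 on Oct 16.
Elapsed = 14:37 − 08:38 = 5 hours 59 minutes.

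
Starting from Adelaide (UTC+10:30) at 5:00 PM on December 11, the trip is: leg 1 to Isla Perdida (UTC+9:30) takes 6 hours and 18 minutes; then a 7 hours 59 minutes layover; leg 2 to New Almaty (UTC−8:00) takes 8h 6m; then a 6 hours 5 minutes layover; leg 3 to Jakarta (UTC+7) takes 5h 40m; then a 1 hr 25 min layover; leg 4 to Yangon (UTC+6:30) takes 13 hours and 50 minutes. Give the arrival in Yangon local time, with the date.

2:23 PM on December 13

Convert departure to UTC: 5:00 PM − 10:30 = 6:30 AM UTC on Dec 11.
Add 6 hours and 18 minutes leg 1 → 12:48 PM UTC.
Add 7 hours and 59 minutes layover in Isla Perdida → 8:47 PM UTC.
Add 8 hours and 6 minutes leg 2 → 4:53 AM UTC (Dec 12).
Add 6 hours and 5 minutes layover in New Almaty → 10:58 AM UTC.
Add 5 hours 40 minutes leg 3 → 4:38 PM UTC.
Add 1 hour 25 minutes layover in Jakarta → 6:03 PM UTC.
Add 13 hours and 50 minutes leg 4 → 7:53 AM UTC (Dec 13).
Yangon is UTC+6:30, so local arrival = 7:53 AM + 6:30 = 2:23 PM on Dec 13.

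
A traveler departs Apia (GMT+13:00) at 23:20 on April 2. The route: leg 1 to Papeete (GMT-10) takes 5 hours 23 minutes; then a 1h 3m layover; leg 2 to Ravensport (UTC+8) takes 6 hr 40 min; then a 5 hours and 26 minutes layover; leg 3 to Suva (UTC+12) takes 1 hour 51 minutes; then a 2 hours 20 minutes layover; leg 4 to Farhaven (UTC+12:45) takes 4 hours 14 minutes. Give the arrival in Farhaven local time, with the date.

02:02 on April 4

Convert departure to UTC: 23:20 − 13:00 = 10:20 UTC on Apr 2.
Add 5 hours and 23 minutes leg 1 → 15:43 UTC.
Add 1 hour and 3 minutes layover in Papeete → 16:46 UTC.
Add 6 hours and 40 minutes leg 2 → 23:26 UTC.
Add 5 hours 26 minutes layover in Ravensport → 04:52 UTC (Apr 3).
Add 1 hour 51 minutes leg 3 → 06:43 UTC.
Add 2 hours and 20 minutes layover in Suva → 09:03 UTC.
Add 4 hours and 14 minutes leg 4 → 13:17 UTC.
Farhaven is UTC+12:45, so local arrival = 13:17 + 12:45 = 02:02 on Apr 4.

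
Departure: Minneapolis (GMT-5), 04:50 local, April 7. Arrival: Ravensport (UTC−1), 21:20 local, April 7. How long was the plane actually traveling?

12 hours 30 minutes

Ravensport is 4:00 ahead of Minneapolis.
Clock-face elapsed time (ignoring zones) is 16 hours 30 minutes.
Actual elapsed = 16 hours 30 minutes − 4:00 = 12 hours 30 minutes.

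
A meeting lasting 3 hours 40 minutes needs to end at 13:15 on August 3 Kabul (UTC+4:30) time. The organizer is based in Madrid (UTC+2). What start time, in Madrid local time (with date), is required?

Target end time in UTC: 13:15 − 4:30 = 08:45 on Aug 3.
Subtract 3 hours and 40 minutes → start 05:05 UTC on Aug 3.
Madrid is UTC+2:00: 05:05 + 2:00 = 07:05 on Aug 3.

07:05 on August 3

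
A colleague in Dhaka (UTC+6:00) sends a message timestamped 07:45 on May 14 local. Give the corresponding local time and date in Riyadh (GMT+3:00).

04:45 on May 14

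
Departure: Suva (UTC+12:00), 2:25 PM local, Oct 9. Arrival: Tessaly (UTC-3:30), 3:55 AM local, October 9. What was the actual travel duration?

5 hours

Departure in UTC: 2:25 PM − 12:00 = 2:25 AM on Oct 9.
Arrival in UTC: 3:55 AM + 3:30 = 7:25 AM on Oct 9.
Elapsed = 7:25 AM − 2:25 AM = 5 hours.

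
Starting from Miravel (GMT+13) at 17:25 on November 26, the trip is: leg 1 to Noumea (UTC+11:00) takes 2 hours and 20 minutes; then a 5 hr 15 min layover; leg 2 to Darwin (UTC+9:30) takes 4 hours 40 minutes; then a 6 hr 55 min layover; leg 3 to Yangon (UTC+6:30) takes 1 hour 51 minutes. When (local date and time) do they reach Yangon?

07:56 on November 27

Convert departure to UTC: 17:25 − 13:00 = 04:25 UTC on Nov 26.
Add 2 hours 20 minutes leg 1 → 06:45 UTC.
Add 5 hours and 15 minutes layover in Noumea → 12:00 UTC.
Add 4 hours 40 minutes leg 2 → 16:40 UTC.
Add 6 hours and 55 minutes layover in Darwin → 23:35 UTC.
Add 1 hour and 51 minutes leg 3 → 01:26 UTC (Nov 27).
Yangon is UTC+6:30, so local arrival = 01:26 + 6:30 = 07:56 on Nov 27.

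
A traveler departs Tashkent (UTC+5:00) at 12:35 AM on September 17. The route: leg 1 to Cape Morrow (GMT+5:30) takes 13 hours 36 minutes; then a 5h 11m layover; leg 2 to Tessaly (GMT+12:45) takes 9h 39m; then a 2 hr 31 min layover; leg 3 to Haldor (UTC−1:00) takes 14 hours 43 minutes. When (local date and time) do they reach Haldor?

4:15 PM on September 18

Convert departure to UTC: 12:35 AM − 5:00 = 7:35 PM UTC on Sep 16.
Add 13 hours 36 minutes leg 1 → 9:11 AM UTC (Sep 17).
Add 5 hours 11 minutes layover in Cape Morrow → 2:22 PM UTC.
Add 9 hours and 39 minutes leg 2 → 12:01 AM UTC (Sep 18).
Add 2 hours and 31 minutes layover in Tessaly → 2:32 AM UTC.
Add 14 hours 43 minutes leg 3 → 5:15 PM UTC.
Haldor is UTC−1:00, so local arrival = 5:15 PM − 1:00 = 4:15 PM on Sep 18.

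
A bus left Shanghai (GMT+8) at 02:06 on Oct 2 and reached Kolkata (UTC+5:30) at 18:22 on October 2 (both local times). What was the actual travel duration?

18 hours 46 minutes

Departure in UTC: 02:06 − 8:00 = 18:06 on Oct 1.
Arrival in UTC: 18:22 − 5:30 = 12:52 on Oct 2.
Elapsed = 12:52 − 18:06 (+1 day) = 18 hours 46 minutes.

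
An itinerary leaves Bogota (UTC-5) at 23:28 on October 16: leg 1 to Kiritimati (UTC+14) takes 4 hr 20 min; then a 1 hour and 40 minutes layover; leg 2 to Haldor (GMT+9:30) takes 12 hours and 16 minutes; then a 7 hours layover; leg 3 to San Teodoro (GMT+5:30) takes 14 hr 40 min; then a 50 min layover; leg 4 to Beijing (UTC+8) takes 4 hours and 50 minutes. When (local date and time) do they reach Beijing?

10:04 on Oct 19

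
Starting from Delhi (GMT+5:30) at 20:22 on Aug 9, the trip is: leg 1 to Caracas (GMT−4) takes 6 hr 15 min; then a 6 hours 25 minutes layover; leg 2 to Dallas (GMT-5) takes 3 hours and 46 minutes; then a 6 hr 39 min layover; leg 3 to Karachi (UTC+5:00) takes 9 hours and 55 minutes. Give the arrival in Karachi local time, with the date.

04:52 on August 11

Convert departure to UTC: 20:22 − 5:30 = 14:52 UTC on Aug 9.
Add 6 hours and 15 minutes leg 1 → 21:07 UTC.
Add 6 hours 25 minutes layover in Caracas → 03:32 UTC (Aug 10).
Add 3 hours 46 minutes leg 2 → 07:18 UTC.
Add 6 hours 39 minutes layover in Dallas → 13:57 UTC.
Add 9 hours and 55 minutes leg 3 → 23:52 UTC.
Karachi is UTC+5:00, so local arrival = 23:52 + 5:00 = 04:52 on Aug 11.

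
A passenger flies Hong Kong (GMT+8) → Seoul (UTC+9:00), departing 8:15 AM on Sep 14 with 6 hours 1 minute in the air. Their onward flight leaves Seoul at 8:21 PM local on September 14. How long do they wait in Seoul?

Convert departure to UTC: 8:15 AM − 8:00 = 12:15 AM UTC on Sep 14.
Add 6 hours 1 minute flight time → 6:16 AM UTC.
Seoul is UTC+9:00, so local arrival = 6:16 AM + 9:00 = 3:16 PM on Sep 14.
Layover = 8:21 PM − 3:16 PM = 5 hours 5 minutes.

5 hours 5 minutes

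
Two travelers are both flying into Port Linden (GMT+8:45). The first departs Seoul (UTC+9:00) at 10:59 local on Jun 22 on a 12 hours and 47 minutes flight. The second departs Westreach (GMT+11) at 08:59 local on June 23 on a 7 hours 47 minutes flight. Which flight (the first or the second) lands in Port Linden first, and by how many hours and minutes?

Flight 1 in UTC: 10:59 − 9:00 = 01:59 on Jun 22.
+12 hours and 47 minutes → arrive 14:46 UTC on Jun 22.
Flight 2 in UTC: 08:59 − 11:00 = 21:59 on Jun 22.
+7 hours 47 minutes → arrive 05:46 UTC on Jun 23.
Flight 1 lands earlier by 15 hours.

the first, by 15 hours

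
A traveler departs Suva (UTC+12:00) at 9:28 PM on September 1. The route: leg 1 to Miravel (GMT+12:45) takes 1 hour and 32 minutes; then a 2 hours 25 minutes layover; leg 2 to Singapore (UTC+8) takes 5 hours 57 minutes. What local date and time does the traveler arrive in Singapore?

3:22 AM on September 2

Convert departure to UTC: 9:28 PM − 12:00 = 9:28 AM UTC on Sep 1.
Add 1 hour and 32 minutes leg 1 → 11:00 AM UTC.
Add 2 hours and 25 minutes layover in Miravel → 1:25 PM UTC.
Add 5 hours and 57 minutes leg 2 → 7:22 PM UTC.
Singapore is UTC+8:00, so local arrival = 7:22 PM + 8:00 = 3:22 AM on Sep 2.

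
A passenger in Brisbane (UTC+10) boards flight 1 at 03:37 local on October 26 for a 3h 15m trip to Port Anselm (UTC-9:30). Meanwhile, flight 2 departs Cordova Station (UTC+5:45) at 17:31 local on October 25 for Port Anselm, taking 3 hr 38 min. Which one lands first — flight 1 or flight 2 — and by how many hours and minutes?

Flight 1 in UTC: 03:37 − 10:00 = 17:37 on Oct 25.
+3 hours 15 minutes → arrive 20:52 UTC on Oct 25.
Flight 2 in UTC: 17:31 − 5:45 = 11:46 on Oct 25.
+3 hours and 38 minutes → arrive 15:24 UTC on Oct 25.
Flight 2 lands earlier by 5 hours 28 minutes.

the second, by 5 hours 28 minutes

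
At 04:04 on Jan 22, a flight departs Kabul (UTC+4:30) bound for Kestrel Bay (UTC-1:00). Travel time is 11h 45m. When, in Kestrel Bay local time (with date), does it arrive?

10:19 on January 22

Kestrel Bay is 5:30 behind Kabul.
After 11 hours and 45 minutes it is 15:49 in Kabul.
Shift by the zone difference: 15:49 − 5:30 = 10:19 on Jan 22 in Kestrel Bay.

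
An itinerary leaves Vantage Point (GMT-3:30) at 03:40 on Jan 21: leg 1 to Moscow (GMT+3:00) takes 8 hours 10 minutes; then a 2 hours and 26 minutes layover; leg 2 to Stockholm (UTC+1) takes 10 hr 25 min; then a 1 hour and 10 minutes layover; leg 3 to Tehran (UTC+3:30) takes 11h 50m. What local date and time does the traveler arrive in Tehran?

20:41 on January 22

Convert departure to UTC: 03:40 + 3:30 = 07:10 UTC on Jan 21.
Add 8 hours and 10 minutes leg 1 → 15:20 UTC.
Add 2 hours 26 minutes layover in Moscow → 17:46 UTC.
Add 10 hours 25 minutes leg 2 → 04:11 UTC (Jan 22).
Add 1 hour 10 minutes layover in Stockholm → 05:21 UTC.
Add 11 hours and 50 minutes leg 3 → 17:11 UTC.
Tehran is UTC+3:30, so local arrival = 17:11 + 3:30 = 20:41 on Jan 22.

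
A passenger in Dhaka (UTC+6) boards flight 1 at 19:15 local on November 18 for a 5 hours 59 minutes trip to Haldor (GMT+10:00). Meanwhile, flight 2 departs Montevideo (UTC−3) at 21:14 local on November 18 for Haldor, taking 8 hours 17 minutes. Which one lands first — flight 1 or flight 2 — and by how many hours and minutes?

the first, by 13 hours 17 minutes

Flight 1 in UTC: 19:15 − 6:00 = 13:15 on Nov 18.
+5 hours 59 minutes → arrive 19:14 UTC on Nov 18.
Flight 2 in UTC: 21:14 + 3:00 = 00:14 on Nov 19.
+8 hours 17 minutes → arrive 08:31 UTC on Nov 19.
Flight 1 lands earlier by 13 hours 17 minutes.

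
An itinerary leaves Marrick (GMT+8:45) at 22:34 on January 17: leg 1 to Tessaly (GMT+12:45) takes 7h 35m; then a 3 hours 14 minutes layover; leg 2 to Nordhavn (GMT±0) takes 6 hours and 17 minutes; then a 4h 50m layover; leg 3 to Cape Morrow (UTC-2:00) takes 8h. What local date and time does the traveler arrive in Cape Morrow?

17:45 on January 18

Convert departure to UTC: 22:34 − 8:45 = 13:49 UTC on Jan 17.
Add 7 hours 35 minutes leg 1 → 21:24 UTC.
Add 3 hours and 14 minutes layover in Tessaly → 00:38 UTC (Jan 18).
Add 6 hours and 17 minutes leg 2 → 06:55 UTC.
Add 4 hours 50 minutes layover in Nordhavn → 11:45 UTC.
Add 8 hours leg 3 → 19:45 UTC.
Cape Morrow is UTC−2:00, so local arrival = 19:45 − 2:00 = 17:45 on Jan 18.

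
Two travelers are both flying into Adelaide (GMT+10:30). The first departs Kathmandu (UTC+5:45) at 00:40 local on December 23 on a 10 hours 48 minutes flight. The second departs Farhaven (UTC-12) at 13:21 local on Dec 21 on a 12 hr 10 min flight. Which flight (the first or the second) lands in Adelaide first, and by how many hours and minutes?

the second, by 16 hours 12 minutes

Flight 1 in UTC: 00:40 − 5:45 = 18:55 on Dec 22.
+10 hours 48 minutes → arrive 05:43 UTC on Dec 23.
Flight 2 in UTC: 13:21 + 12:00 = 01:21 on Dec 22.
+12 hours 10 minutes → arrive 13:31 UTC on Dec 22.
Flight 2 lands earlier by 16 hours 12 minutes.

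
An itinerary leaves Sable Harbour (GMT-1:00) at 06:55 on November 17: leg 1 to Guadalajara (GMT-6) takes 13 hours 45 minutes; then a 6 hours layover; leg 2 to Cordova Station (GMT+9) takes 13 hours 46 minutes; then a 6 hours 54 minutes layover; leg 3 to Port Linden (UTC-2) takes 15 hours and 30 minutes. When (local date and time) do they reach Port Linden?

13:50 on Nov 19

Convert departure to UTC: 06:55 + 1:00 = 07:55 UTC on Nov 17.
Add 13 hours 45 minutes leg 1 → 21:40 UTC.
Add 6 hours layover in Guadalajara → 03:40 UTC (Nov 18).
Add 13 hours and 46 minutes leg 2 → 17:26 UTC.
Add 6 hours and 54 minutes layover in Cordova Station → 00:20 UTC (Nov 19).
Add 15 hours 30 minutes leg 3 → 15:50 UTC.
Port Linden is UTC−2:00, so local arrival = 15:50 − 2:00 = 13:50 on Nov 19.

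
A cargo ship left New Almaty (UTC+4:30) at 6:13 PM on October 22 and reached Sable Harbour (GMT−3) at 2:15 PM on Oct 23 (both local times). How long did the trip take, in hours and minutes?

Departure in UTC: 6:13 PM − 4:30 = 1:43 PM on Oct 22.
Arrival in UTC: 2:15 PM + 3:00 = 5:15 PM on Oct 23.
Elapsed = 5:15 PM − 1:43 PM (+1 day) = 27 hours 32 minutes.

27 hours 32 minutes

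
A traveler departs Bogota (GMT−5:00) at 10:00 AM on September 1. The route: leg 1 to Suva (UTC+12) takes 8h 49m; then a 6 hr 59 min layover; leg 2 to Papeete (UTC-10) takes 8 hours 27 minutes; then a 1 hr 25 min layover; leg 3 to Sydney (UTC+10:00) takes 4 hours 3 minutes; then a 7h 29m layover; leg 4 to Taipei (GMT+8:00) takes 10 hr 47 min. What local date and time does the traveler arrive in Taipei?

Convert departure to UTC: 10:00 AM + 5:00 = 3:00 PM UTC on Sep 1.
Add 8 hours 49 minutes leg 1 → 11:49 PM UTC.
Add 6 hours 59 minutes layover in Suva → 6:48 AM UTC (Sep 2).
Add 8 hours and 27 minutes leg 2 → 3:15 PM UTC.
Add 1 hour 25 minutes layover in Papeete → 4:40 PM UTC.
Add 4 hours 3 minutes leg 3 → 8:43 PM UTC.
Add 7 hours and 29 minutes layover in Sydney → 4:12 AM UTC (Sep 3).
Add 10 hours and 47 minutes leg 4 → 2:59 PM UTC.
Taipei is UTC+8:00, so local arrival = 2:59 PM + 8:00 = 10:59 PM on Sep 3.

10:59 PM on September 3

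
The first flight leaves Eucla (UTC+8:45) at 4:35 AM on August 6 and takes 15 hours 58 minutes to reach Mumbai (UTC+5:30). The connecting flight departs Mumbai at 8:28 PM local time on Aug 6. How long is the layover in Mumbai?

3 hours 10 minutes

Convert departure to UTC: 4:35 AM − 8:45 = 7:50 PM UTC on Aug 5.
Add 15 hours 58 minutes flight time → 11:48 AM UTC (Aug 6).
Mumbai is UTC+5:30, so local arrival = 11:48 AM + 5:30 = 5:18 PM on Aug 6.
Layover = 8:28 PM − 5:18 PM = 3 hours 10 minutes.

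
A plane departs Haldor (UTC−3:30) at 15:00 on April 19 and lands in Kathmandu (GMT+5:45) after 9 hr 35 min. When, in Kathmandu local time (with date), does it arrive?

09:50 on Apr 20

Convert departure to UTC: 15:00 + 3:30 = 18:30 UTC on Apr 19.
Add 9 hours 35 minutes travel time → 04:05 UTC (Apr 20).
Kathmandu is UTC+5:45, so local arrival = 04:05 + 5:45 = 09:50 on Apr 20.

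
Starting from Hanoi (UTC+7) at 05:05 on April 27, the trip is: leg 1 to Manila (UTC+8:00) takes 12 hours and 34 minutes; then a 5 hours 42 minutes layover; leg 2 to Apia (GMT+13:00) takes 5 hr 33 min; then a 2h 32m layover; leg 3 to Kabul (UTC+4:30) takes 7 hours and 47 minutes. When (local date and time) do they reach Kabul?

Convert departure to UTC: 05:05 − 7:00 = 22:05 UTC on Apr 26.
Add 12 hours and 34 minutes leg 1 → 10:39 UTC (Apr 27).
Add 5 hours 42 minutes layover in Manila → 16:21 UTC.
Add 5 hours 33 minutes leg 2 → 21:54 UTC.
Add 2 hours and 32 minutes layover in Apia → 00:26 UTC (Apr 28).
Add 7 hours and 47 minutes leg 3 → 08:13 UTC.
Kabul is UTC+4:30, so local arrival = 08:13 + 4:30 = 12:43 on Apr 28.

12:43 on April 28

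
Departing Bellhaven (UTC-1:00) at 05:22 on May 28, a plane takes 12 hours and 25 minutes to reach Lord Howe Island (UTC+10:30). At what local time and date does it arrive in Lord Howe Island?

Convert departure to UTC: 05:22 + 1:00 = 06:22 UTC on May 28.
Add 12 hours and 25 minutes travel time → 18:47 UTC.
Lord Howe Island is UTC+10:30, so local arrival = 18:47 + 10:30 = 05:17 on May 29.

05:17 on May 29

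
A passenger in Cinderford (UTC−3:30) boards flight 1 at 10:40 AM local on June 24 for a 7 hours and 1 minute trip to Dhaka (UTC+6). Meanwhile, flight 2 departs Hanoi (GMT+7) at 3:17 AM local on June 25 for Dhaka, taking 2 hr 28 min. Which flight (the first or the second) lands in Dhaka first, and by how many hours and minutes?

Flight 1 in UTC: 10:40 AM + 3:30 = 2:10 PM on Jun 24.
+7 hours 1 minute → arrive 9:11 PM UTC on Jun 24.
Flight 2 in UTC: 3:17 AM − 7:00 = 8:17 PM on Jun 24.
+2 hours 28 minutes → arrive 10:45 PM UTC on Jun 24.
Flight 1 lands earlier by 1 hour 34 minutes.

the first, by 1 hour 34 minutes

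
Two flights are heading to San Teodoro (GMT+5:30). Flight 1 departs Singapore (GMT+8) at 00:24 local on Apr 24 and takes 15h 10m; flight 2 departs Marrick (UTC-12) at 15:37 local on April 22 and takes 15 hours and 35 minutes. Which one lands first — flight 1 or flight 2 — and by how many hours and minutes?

the second, by 12 hours 22 minutes

Flight 1 in UTC: 00:24 − 8:00 = 16:24 on Apr 23.
+15 hours 10 minutes → arrive 07:34 UTC on Apr 24.
Flight 2 in UTC: 15:37 + 12:00 = 03:37 on Apr 23.
+15 hours and 35 minutes → arrive 19:12 UTC on Apr 23.
Flight 2 lands earlier by 12 hours 22 minutes.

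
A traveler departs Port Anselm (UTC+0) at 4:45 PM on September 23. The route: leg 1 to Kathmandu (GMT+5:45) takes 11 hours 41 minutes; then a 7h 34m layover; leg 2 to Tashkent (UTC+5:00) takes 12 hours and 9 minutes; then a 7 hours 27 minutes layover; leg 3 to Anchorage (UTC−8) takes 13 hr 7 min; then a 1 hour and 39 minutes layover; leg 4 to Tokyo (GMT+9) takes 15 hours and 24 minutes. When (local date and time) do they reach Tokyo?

Port Anselm is at UTC+0, so departure is already 4:45 PM UTC on Sep 23.
Add 11 hours and 41 minutes leg 1 → 4:26 AM UTC (Sep 24).
Add 7 hours 34 minutes layover in Kathmandu → 12:00 PM UTC.
Add 12 hours 9 minutes leg 2 → 12:09 AM UTC (Sep 25).
Add 7 hours 27 minutes layover in Tashkent → 7:36 AM UTC.
Add 13 hours 7 minutes leg 3 → 8:43 PM UTC.
Add 1 hour 39 minutes layover in Anchorage → 10:22 PM UTC.
Add 15 hours and 24 minutes leg 4 → 1:46 PM UTC (Sep 26).
Tokyo is UTC+9:00, so local arrival = 1:46 PM + 9:00 = 10:46 PM on Sep 26.

10:46 PM on Sep 26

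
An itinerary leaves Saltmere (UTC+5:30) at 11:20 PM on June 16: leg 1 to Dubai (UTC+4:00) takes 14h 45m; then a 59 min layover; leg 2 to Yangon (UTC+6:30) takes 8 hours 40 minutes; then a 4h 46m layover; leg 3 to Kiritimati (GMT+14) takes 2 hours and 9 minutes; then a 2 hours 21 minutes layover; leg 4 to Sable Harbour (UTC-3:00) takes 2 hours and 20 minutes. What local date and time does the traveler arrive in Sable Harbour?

2:50 AM on June 18

Convert departure to UTC: 11:20 PM − 5:30 = 5:50 PM UTC on Jun 16.
Add 14 hours 45 minutes leg 1 → 8:35 AM UTC (Jun 17).
Add 59 minutes layover in Dubai → 9:34 AM UTC.
Add 8 hours and 40 minutes leg 2 → 6:14 PM UTC.
Add 4 hours 46 minutes layover in Yangon → 11:00 PM UTC.
Add 2 hours and 9 minutes leg 3 → 1:09 AM UTC (Jun 18).
Add 2 hours and 21 minutes layover in Kiritimati → 3:30 AM UTC.
Add 2 hours 20 minutes leg 4 → 5:50 AM UTC.
Sable Harbour is UTC−3:00, so local arrival = 5:50 AM − 3:00 = 2:50 AM on Jun 18.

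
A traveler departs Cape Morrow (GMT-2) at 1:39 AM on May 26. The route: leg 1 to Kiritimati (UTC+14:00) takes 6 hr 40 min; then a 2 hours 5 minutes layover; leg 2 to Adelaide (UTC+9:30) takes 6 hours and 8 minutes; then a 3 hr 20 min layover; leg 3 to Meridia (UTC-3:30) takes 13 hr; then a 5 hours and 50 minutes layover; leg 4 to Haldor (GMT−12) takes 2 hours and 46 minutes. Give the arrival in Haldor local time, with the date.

Convert departure to UTC: 1:39 AM + 2:00 = 3:39 AM UTC on May 26.
Add 6 hours 40 minutes leg 1 → 10:19 AM UTC.
Add 2 hours and 5 minutes layover in Kiritimati → 12:24 PM UTC.
Add 6 hours 8 minutes leg 2 → 6:32 PM UTC.
Add 3 hours and 20 minutes layover in Adelaide → 9:52 PM UTC.
Add 13 hours leg 3 → 10:52 AM UTC (May 27).
Add 5 hours 50 minutes layover in Meridia → 4:42 PM UTC.
Add 2 hours and 46 minutes leg 4 → 7:28 PM UTC.
Haldor is UTC−12:00, so local arrival = 7:28 PM − 12:00 = 7:28 AM on May 27.

7:28 AM on May 27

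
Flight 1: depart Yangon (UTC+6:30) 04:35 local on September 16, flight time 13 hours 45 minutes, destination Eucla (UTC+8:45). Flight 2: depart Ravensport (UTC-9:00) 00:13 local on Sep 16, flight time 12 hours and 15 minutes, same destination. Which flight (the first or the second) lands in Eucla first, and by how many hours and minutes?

Flight 1 in UTC: 04:35 − 6:30 = 22:05 on Sep 15.
+13 hours and 45 minutes → arrive 11:50 UTC on Sep 16.
Flight 2 in UTC: 00:13 + 9:00 = 09:13 on Sep 16.
+12 hours and 15 minutes → arrive 21:28 UTC on Sep 16.
Flight 1 lands earlier by 9 hours 38 minutes.

the first, by 9 hours 38 minutes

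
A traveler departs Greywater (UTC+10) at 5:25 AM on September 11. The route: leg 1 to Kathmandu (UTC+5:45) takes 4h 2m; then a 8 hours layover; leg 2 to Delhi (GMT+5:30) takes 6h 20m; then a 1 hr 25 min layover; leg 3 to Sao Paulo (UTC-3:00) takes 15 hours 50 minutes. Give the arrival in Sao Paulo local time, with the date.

Convert departure to UTC: 5:25 AM − 10:00 = 7:25 PM UTC on Sep 10.
Add 4 hours 2 minutes leg 1 → 11:27 PM UTC.
Add 8 hours layover in Kathmandu → 7:27 AM UTC (Sep 11).
Add 6 hours 20 minutes leg 2 → 1:47 PM UTC.
Add 1 hour 25 minutes layover in Delhi → 3:12 PM UTC.
Add 15 hours 50 minutes leg 3 → 7:02 AM UTC (Sep 12).
Sao Paulo is UTC−3:00, so local arrival = 7:02 AM − 3:00 = 4:02 AM on Sep 12.

4:02 AM on September 12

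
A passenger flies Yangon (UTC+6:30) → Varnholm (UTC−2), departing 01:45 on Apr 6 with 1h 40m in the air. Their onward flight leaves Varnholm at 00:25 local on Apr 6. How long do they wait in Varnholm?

5 hours 30 minutes

Convert departure to UTC: 01:45 − 6:30 = 19:15 UTC on Apr 5.
Add 1 hour 40 minutes flight time → 20:55 UTC.
Varnholm is UTC−2:00, so local arrival = 20:55 − 2:00 = 18:55 on Apr 5.
Layover = 00:25 − 18:55 (+1 day) = 5 hours 30 minutes.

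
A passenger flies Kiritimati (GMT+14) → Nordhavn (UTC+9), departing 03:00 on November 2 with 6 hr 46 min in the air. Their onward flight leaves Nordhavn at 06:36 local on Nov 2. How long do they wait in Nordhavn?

Convert departure to UTC: 03:00 − 14:00 = 13:00 UTC on Nov 1.
Add 6 hours 46 minutes flight time → 19:46 UTC.
Nordhavn is UTC+9:00, so local arrival = 19:46 + 9:00 = 04:46 on Nov 2.
Layover = 06:36 − 04:46 = 1 hour 50 minutes.

1 hour 50 minutes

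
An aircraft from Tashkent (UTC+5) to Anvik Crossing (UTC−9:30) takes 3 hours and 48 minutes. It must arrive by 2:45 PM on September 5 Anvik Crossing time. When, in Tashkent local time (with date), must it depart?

Target arrival in UTC: 2:45 PM + 9:30 = 12:15 AM on Sep 6.
Subtract 3 hours 48 minutes → departure 8:27 PM UTC on Sep 5.
Tashkent is UTC+5:00: 8:27 PM + 5:00 = 1:27 AM on Sep 6.

1:27 AM on September 6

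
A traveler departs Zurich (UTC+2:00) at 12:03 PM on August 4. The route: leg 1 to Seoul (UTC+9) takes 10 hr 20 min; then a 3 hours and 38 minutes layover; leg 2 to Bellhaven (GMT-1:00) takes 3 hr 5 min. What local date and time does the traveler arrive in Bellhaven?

2:06 AM on August 5

Convert departure to UTC: 12:03 PM − 2:00 = 10:03 AM UTC on Aug 4.
Add 10 hours 20 minutes leg 1 → 8:23 PM UTC.
Add 3 hours and 38 minutes layover in Seoul → 12:01 AM UTC (Aug 5).
Add 3 hours 5 minutes leg 2 → 3:06 AM UTC.
Bellhaven is UTC−1:00, so local arrival = 3:06 AM − 1:00 = 2:06 AM on Aug 5.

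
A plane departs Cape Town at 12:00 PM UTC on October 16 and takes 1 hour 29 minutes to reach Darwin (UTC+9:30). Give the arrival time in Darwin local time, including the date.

Departure is given in UTC: 12:00 PM on Oct 16.
Add 1 hour and 29 minutes → 1:29 PM UTC.
Darwin is UTC+9:30: 1:29 PM + 9:30 = 10:59 PM on Oct 16.

10:59 PM on Oct 16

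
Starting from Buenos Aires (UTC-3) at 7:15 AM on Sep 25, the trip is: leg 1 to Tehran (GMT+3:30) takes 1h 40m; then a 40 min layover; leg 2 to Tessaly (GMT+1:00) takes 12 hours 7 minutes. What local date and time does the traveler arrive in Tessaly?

1:42 AM on September 26

Convert departure to UTC: 7:15 AM + 3:00 = 10:15 AM UTC on Sep 25.
Add 1 hour and 40 minutes leg 1 → 11:55 AM UTC.
Add 40 minutes layover in Tehran → 12:35 PM UTC.
Add 12 hours 7 minutes leg 2 → 12:42 AM UTC (Sep 26).
Tessaly is UTC+1:00, so local arrival = 12:42 AM + 1:00 = 1:42 AM on Sep 26.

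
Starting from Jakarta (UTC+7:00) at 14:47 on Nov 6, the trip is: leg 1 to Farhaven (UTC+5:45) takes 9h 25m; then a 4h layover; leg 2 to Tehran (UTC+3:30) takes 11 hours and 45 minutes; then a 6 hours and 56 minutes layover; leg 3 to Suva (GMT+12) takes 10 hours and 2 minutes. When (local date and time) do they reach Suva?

13:55 on November 8

Convert departure to UTC: 14:47 − 7:00 = 07:47 UTC on Nov 6.
Add 9 hours 25 minutes leg 1 → 17:12 UTC.
Add 4 hours layover in Farhaven → 21:12 UTC.
Add 11 hours and 45 minutes leg 2 → 08:57 UTC (Nov 7).
Add 6 hours 56 minutes layover in Tehran → 15:53 UTC.
Add 10 hours 2 minutes leg 3 → 01:55 UTC (Nov 8).
Suva is UTC+12:00, so local arrival = 01:55 + 12:00 = 13:55 on Nov 8.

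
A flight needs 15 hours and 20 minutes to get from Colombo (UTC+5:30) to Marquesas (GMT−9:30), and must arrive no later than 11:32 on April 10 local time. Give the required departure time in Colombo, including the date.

Target arrival in UTC: 11:32 + 9:30 = 21:02 on Apr 10.
Subtract 15 hours 20 minutes → departure 05:42 UTC on Apr 10.
Colombo is UTC+5:30: 05:42 + 5:30 = 11:12 on Apr 10.

11:12 on April 10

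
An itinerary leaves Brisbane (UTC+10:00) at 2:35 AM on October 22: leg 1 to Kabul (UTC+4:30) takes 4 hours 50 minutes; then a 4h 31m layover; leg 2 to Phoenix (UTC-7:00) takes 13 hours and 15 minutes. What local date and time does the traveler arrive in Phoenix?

8:11 AM on October 22

Convert departure to UTC: 2:35 AM − 10:00 = 4:35 PM UTC on Oct 21.
Add 4 hours and 50 minutes leg 1 → 9:25 PM UTC.
Add 4 hours 31 minutes layover in Kabul → 1:56 AM UTC (Oct 22).
Add 13 hours and 15 minutes leg 2 → 3:11 PM UTC.
Phoenix is UTC−7:00, so local arrival = 3:11 PM − 7:00 = 8:11 AM on Oct 22.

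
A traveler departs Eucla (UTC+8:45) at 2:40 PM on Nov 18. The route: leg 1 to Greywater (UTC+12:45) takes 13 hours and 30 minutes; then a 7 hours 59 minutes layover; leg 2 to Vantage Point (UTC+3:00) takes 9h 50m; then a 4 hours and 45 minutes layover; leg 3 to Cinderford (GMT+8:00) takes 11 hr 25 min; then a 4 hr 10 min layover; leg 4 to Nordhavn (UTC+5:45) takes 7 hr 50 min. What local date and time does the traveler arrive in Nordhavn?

Convert departure to UTC: 2:40 PM − 8:45 = 5:55 AM UTC on Nov 18.
Add 13 hours 30 minutes leg 1 → 7:25 PM UTC.
Add 7 hours and 59 minutes layover in Greywater → 3:24 AM UTC (Nov 19).
Add 9 hours and 50 minutes leg 2 → 1:14 PM UTC.
Add 4 hours 45 minutes layover in Vantage Point → 5:59 PM UTC.
Add 11 hours 25 minutes leg 3 → 5:24 AM UTC (Nov 20).
Add 4 hours 10 minutes layover in Cinderford → 9:34 AM UTC.
Add 7 hours and 50 minutes leg 4 → 5:24 PM UTC.
Nordhavn is UTC+5:45, so local arrival = 5:24 PM + 5:45 = 11:09 PM on Nov 20.

11:09 PM on Nov 20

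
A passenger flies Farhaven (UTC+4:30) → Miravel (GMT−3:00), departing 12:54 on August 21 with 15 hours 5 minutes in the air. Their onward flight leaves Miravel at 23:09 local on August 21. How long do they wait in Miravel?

2 hours 40 minutes

Convert departure to UTC: 12:54 − 4:30 = 08:24 UTC on Aug 21.
Add 15 hours 5 minutes flight time → 23:29 UTC.
Miravel is UTC−3:00, so local arrival = 23:29 − 3:00 = 20:29 on Aug 21.
Layover = 23:09 − 20:29 = 2 hours 40 minutes.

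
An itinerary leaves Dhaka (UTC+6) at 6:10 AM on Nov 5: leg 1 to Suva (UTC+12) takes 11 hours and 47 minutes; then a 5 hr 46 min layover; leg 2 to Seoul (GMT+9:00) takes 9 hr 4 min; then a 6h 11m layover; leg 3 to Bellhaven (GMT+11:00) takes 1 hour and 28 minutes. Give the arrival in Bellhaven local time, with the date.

Convert departure to UTC: 6:10 AM − 6:00 = 12:10 AM UTC on Nov 5.
Add 11 hours 47 minutes leg 1 → 11:57 AM UTC.
Add 5 hours and 46 minutes layover in Suva → 5:43 PM UTC.
Add 9 hours 4 minutes leg 2 → 2:47 AM UTC (Nov 6).
Add 6 hours 11 minutes layover in Seoul → 8:58 AM UTC.
Add 1 hour and 28 minutes leg 3 → 10:26 AM UTC.
Bellhaven is UTC+11:00, so local arrival = 10:26 AM + 11:00 = 9:26 PM on Nov 6.

9:26 PM on Nov 6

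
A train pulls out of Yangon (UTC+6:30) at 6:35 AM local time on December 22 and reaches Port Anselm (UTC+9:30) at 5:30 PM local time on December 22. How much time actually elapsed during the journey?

Departure in UTC: 6:35 AM − 6:30 = 12:05 AM on Dec 22.
Arrival in UTC: 5:30 PM − 9:30 = 8:00 AM on Dec 22.
Elapsed = 8:00 AM − 12:05 AM = 7 hours 55 minutes.

7 hours 55 minutes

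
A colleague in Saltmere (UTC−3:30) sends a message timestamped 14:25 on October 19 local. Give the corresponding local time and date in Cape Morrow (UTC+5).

22:55 on Oct 19

Cape Morrow is 8:30 ahead of Saltmere.
Shift by the zone difference: 14:25 + 8:30 = 22:55 on Oct 19 in Cape Morrow.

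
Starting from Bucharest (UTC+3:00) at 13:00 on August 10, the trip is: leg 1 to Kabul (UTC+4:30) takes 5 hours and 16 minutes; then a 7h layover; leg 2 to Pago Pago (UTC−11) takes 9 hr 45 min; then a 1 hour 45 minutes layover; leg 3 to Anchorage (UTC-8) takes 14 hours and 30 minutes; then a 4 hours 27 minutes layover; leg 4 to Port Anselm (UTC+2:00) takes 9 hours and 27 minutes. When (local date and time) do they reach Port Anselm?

16:10 on Aug 12

Convert departure to UTC: 13:00 − 3:00 = 10:00 UTC on Aug 10.
Add 5 hours 16 minutes leg 1 → 15:16 UTC.
Add 7 hours layover in Kabul → 22:16 UTC.
Add 9 hours 45 minutes leg 2 → 08:01 UTC (Aug 11).
Add 1 hour and 45 minutes layover in Pago Pago → 09:46 UTC.
Add 14 hours 30 minutes leg 3 → 00:16 UTC (Aug 12).
Add 4 hours 27 minutes layover in Anchorage → 04:43 UTC.
Add 9 hours and 27 minutes leg 4 → 14:10 UTC.
Port Anselm is UTC+2:00, so local arrival = 14:10 + 2:00 = 16:10 on Aug 12.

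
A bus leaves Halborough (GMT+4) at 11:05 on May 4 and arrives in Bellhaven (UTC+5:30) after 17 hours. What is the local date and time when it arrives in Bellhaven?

05:35 on May 5

Convert departure to UTC: 11:05 − 4:00 = 07:05 UTC on May 4.
Add 17 hours travel time → 00:05 UTC (May 5).
Bellhaven is UTC+5:30, so local arrival = 00:05 + 5:30 = 05:35 on May 5.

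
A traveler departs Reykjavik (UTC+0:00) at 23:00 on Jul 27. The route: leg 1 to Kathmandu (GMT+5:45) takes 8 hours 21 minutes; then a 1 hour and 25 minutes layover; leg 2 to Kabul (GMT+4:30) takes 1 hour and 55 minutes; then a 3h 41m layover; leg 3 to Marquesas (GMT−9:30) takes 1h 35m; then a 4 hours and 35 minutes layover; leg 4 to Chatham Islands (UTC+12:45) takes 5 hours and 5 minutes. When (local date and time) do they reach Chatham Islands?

14:22 on July 29

Reykjavik is at UTC+0, so departure is already 23:00 UTC on Jul 27.
Add 8 hours and 21 minutes leg 1 → 07:21 UTC (Jul 28).
Add 1 hour and 25 minutes layover in Kathmandu → 08:46 UTC.
Add 1 hour and 55 minutes leg 2 → 10:41 UTC.
Add 3 hours 41 minutes layover in Kabul → 14:22 UTC.
Add 1 hour and 35 minutes leg 3 → 15:57 UTC.
Add 4 hours 35 minutes layover in Marquesas → 20:32 UTC.
Add 5 hours and 5 minutes leg 4 → 01:37 UTC (Jul 29).
Chatham Islands is UTC+12:45, so local arrival = 01:37 + 12:45 = 14:22 on Jul 29.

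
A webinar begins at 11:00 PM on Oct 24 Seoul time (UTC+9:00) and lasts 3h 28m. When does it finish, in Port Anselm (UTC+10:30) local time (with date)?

Convert start to UTC: 11:00 PM − 9:00 = 2:00 PM UTC on Oct 24.
Add 3 hours and 28 minutes duration → 5:28 PM UTC.
Port Anselm is UTC+10:30, so local end time = 5:28 PM + 10:30 = 3:58 AM on Oct 25.

3:58 AM on October 25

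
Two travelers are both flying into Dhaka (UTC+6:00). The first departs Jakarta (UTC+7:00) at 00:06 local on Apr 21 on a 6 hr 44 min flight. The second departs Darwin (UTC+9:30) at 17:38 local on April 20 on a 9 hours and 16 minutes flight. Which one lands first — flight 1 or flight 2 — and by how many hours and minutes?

the second, by 6 hours 26 minutes

Flight 1 in UTC: 00:06 − 7:00 = 17:06 on Apr 20.
+6 hours and 44 minutes → arrive 23:50 UTC on Apr 20.
Flight 2 in UTC: 17:38 − 9:30 = 08:08 on Apr 20.
+9 hours 16 minutes → arrive 17:24 UTC on Apr 20.
Flight 2 lands earlier by 6 hours 26 minutes.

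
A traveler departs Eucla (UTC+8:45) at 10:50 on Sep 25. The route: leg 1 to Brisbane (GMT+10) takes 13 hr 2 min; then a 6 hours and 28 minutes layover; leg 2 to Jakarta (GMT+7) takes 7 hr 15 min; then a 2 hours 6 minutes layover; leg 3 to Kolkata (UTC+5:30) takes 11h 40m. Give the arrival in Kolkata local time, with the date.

00:06 on September 27

Convert departure to UTC: 10:50 − 8:45 = 02:05 UTC on Sep 25.
Add 13 hours and 2 minutes leg 1 → 15:07 UTC.
Add 6 hours and 28 minutes layover in Brisbane → 21:35 UTC.
Add 7 hours and 15 minutes leg 2 → 04:50 UTC (Sep 26).
Add 2 hours and 6 minutes layover in Jakarta → 06:56 UTC.
Add 11 hours 40 minutes leg 3 → 18:36 UTC.
Kolkata is UTC+5:30, so local arrival = 18:36 + 5:30 = 00:06 on Sep 27.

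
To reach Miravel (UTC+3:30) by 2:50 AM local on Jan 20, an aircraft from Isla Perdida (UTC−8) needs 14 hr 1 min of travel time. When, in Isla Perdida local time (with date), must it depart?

1:19 AM on January 19

Target arrival in UTC: 2:50 AM − 3:30 = 11:20 PM on Jan 19.
Subtract 14 hours and 1 minute → departure 9:19 AM UTC on Jan 19.
Isla Perdida is UTC−8:00: 9:19 AM − 8:00 = 1:19 AM on Jan 19.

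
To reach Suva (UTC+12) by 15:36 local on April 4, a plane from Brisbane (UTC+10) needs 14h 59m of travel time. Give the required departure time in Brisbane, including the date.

22:37 on April 3

Target arrival in UTC: 15:36 − 12:00 = 03:36 on Apr 4.
Subtract 14 hours and 59 minutes → departure 12:37 UTC on Apr 3.
Brisbane is UTC+10:00: 12:37 + 10:00 = 22:37 on Apr 3.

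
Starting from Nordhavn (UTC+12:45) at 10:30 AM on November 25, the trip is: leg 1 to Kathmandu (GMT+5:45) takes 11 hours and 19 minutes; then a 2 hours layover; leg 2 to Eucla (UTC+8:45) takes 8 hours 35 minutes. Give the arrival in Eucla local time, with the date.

4:24 AM on November 26

Convert departure to UTC: 10:30 AM − 12:45 = 9:45 PM UTC on Nov 24.
Add 11 hours and 19 minutes leg 1 → 9:04 AM UTC (Nov 25).
Add 2 hours layover in Kathmandu → 11:04 AM UTC.
Add 8 hours and 35 minutes leg 2 → 7:39 PM UTC.
Eucla is UTC+8:45, so local arrival = 7:39 PM + 8:45 = 4:24 AM on Nov 26.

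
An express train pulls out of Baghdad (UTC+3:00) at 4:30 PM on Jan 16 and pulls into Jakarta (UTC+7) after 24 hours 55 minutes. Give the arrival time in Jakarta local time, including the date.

Convert departure to UTC: 4:30 PM − 3:00 = 1:30 PM UTC on Jan 16.
Add 24 hours and 55 minutes travel time → 2:25 PM UTC (Jan 17).
Jakarta is UTC+7:00, so local arrival = 2:25 PM + 7:00 = 9:25 PM on Jan 17.

9:25 PM on Jan 17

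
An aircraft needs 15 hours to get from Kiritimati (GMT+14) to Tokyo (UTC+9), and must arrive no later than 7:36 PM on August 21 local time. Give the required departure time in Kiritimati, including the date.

Target arrival in UTC: 7:36 PM − 9:00 = 10:36 AM on Aug 21.
Subtract 15 hours → departure 7:36 PM UTC on Aug 20.
Kiritimati is UTC+14:00: 7:36 PM + 14:00 = 9:36 AM on Aug 21.

9:36 AM on August 21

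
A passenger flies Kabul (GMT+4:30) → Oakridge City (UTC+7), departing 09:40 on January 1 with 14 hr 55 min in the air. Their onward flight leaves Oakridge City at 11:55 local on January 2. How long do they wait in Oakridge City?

Convert departure to UTC: 09:40 − 4:30 = 05:10 UTC on Jan 1.
Add 14 hours and 55 minutes flight time → 20:05 UTC.
Oakridge City is UTC+7:00, so local arrival = 20:05 + 7:00 = 03:05 on Jan 2.
Layover = 11:55 − 03:05 = 8 hours 50 minutes.

8 hours 50 minutes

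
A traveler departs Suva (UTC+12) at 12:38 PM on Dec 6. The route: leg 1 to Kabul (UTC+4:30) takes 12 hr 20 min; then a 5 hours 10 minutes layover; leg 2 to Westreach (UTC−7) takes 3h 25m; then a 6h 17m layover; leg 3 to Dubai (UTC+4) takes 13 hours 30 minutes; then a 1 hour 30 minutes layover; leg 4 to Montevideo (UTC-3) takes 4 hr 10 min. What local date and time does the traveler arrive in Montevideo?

Convert departure to UTC: 12:38 PM − 12:00 = 12:38 AM UTC on Dec 6.
Add 12 hours 20 minutes leg 1 → 12:58 PM UTC.
Add 5 hours 10 minutes layover in Kabul → 6:08 PM UTC.
Add 3 hours 25 minutes leg 2 → 9:33 PM UTC.
Add 6 hours 17 minutes layover in Westreach → 3:50 AM UTC (Dec 7).
Add 13 hours 30 minutes leg 3 → 5:20 PM UTC.
Add 1 hour 30 minutes layover in Dubai → 6:50 PM UTC.
Add 4 hours 10 minutes leg 4 → 11:00 PM UTC.
Montevideo is UTC−3:00, so local arrival = 11:00 PM − 3:00 = 8:00 PM on Dec 7.

8:00 PM on December 7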